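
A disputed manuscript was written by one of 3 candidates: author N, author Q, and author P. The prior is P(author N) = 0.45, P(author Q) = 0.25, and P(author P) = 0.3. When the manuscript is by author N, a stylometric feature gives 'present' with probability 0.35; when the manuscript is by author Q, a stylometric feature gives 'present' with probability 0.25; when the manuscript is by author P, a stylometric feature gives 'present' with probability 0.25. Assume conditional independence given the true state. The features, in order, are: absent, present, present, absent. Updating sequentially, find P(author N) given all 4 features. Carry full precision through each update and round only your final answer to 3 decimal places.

After 'absent': normaliser = 0.65·0.4500 + 0.75·0.2500 + 0.75·0.3000; P(author N) ≈ 0.4149, P(author Q) ≈ 0.2660, P(author P) ≈ 0.3191
After 'present': normaliser = 0.35·0.4149 + 0.25·0.2660 + 0.25·0.3191; P(author N) ≈ 0.4982, P(author Q) ≈ 0.2281, P(author P) ≈ 0.2737
After 'present': normaliser = 0.35·0.4982 + 0.25·0.2281 + 0.25·0.2737; P(author N) ≈ 0.5816, P(author Q) ≈ 0.1902, P(author P) ≈ 0.2282
After 'absent': normaliser = 0.65·0.5816 + 0.75·0.1902 + 0.75·0.2282; P(author N) ≈ 0.5464, P(author Q) ≈ 0.2062, P(author P) ≈ 0.2474

0.546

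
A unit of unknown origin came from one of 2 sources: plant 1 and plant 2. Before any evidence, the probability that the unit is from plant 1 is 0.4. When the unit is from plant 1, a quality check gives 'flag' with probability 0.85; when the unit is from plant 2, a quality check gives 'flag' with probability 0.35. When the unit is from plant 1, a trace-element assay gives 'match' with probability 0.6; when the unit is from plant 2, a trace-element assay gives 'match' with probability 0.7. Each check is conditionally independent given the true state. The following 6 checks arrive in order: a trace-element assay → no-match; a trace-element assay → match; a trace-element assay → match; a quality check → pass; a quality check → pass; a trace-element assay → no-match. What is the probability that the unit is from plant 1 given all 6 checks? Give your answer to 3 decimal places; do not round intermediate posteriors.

Apply Bayes' rule sequentially, carrying P(plant 1) forward.
After a trace-element assay='no-match': P(plant 1) = 0.4·0.4000 / (0.4·0.4000 + 0.3·0.6000) ≈ 0.4706
After a trace-element assay='match': P(plant 1) = 0.6·0.4706 / (0.6·0.4706 + 0.7·0.5294) ≈ 0.4324
After a trace-element assay='match': P(plant 1) = 0.6·0.4324 / (0.6·0.4324 + 0.7·0.5676) ≈ 0.3951
After a quality check='pass': P(plant 1) = 0.15·0.3951 / (0.15·0.3951 + 0.65·0.6049) ≈ 0.1310
After a quality check='pass': P(plant 1) = 0.15·0.1310 / (0.15·0.1310 + 0.65·0.8690) ≈ 0.0336
After a trace-element assay='no-match': P(plant 1) = 0.4·0.0336 / (0.4·0.0336 + 0.3·0.9664) ≈ 0.0443

0.044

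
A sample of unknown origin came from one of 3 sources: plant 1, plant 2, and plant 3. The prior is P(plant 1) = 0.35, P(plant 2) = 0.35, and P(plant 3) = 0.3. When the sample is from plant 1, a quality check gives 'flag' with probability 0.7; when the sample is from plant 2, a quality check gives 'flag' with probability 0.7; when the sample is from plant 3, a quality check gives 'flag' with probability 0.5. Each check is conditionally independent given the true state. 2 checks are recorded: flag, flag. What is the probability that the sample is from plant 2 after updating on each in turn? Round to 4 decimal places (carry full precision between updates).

0.4103

Apply Bayes' rule sequentially, carrying P(plant 2) forward.
After 'flag': normaliser = 0.7·0.3500 + 0.7·0.3500 + 0.5·0.3000; P(plant 1) ≈ 0.3828, P(plant 2) ≈ 0.3828, P(plant 3) ≈ 0.2344
After 'flag': normaliser = 0.7·0.3828 + 0.7·0.3828 + 0.5·0.2344; P(plant 1) ≈ 0.4103, P(plant 2) ≈ 0.4103, P(plant 3) ≈ 0.1794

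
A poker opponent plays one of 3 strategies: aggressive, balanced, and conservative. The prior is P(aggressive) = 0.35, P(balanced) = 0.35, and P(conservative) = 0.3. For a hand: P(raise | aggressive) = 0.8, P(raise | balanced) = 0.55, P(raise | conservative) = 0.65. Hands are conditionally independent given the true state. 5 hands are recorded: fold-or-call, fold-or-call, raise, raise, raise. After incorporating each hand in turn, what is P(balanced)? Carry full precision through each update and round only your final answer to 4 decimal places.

After 'fold-or-call': normaliser = 0.2·0.3500 + 0.45·0.3500 + 0.35·0.3000; P(aggressive) ≈ 0.2105, P(balanced) ≈ 0.4737, P(conservative) ≈ 0.3158
After 'fold-or-call': normaliser = 0.2·0.2105 + 0.45·0.4737 + 0.35·0.3158; P(aggressive) ≈ 0.1151, P(balanced) ≈ 0.5827, P(conservative) ≈ 0.3022
After 'raise': normaliser = 0.8·0.1151 + 0.55·0.5827 + 0.65·0.3022; P(aggressive) ≈ 0.1512, P(balanced) ≈ 0.5263, P(conservative) ≈ 0.3225
After 'raise': normaliser = 0.8·0.1512 + 0.55·0.5263 + 0.65·0.3225; P(aggressive) ≈ 0.1951, P(balanced) ≈ 0.4668, P(conservative) ≈ 0.3381
After 'raise': normaliser = 0.8·0.1951 + 0.55·0.4668 + 0.65·0.3381; P(aggressive) ≈ 0.2467, P(balanced) ≈ 0.4059, P(conservative) ≈ 0.3474

0.4059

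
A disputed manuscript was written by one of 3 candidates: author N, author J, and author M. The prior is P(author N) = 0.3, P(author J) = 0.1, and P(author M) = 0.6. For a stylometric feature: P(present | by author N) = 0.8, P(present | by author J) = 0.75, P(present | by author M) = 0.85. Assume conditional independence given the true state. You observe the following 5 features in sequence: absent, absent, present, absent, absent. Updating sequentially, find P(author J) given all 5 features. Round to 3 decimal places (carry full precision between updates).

0.313

After 'absent': normaliser = 0.2·0.3000 + 0.25·0.1000 + 0.15·0.6000; P(author N) ≈ 0.3429, P(author J) ≈ 0.1429, P(author M) ≈ 0.5143
After 'absent': normaliser = 0.2·0.3429 + 0.25·0.1429 + 0.15·0.5143; P(author N) ≈ 0.3780, P(author J) ≈ 0.1969, P(author M) ≈ 0.4252
After 'present': normaliser = 0.8·0.3780 + 0.75·0.1969 + 0.85·0.4252; P(author N) ≈ 0.3726, P(author J) ≈ 0.1820, P(author M) ≈ 0.4454
After 'absent': normaliser = 0.2·0.3726 + 0.25·0.1820 + 0.15·0.4454; P(author N) ≈ 0.3989, P(author J) ≈ 0.2435, P(author M) ≈ 0.3576
After 'absent': normaliser = 0.2·0.3989 + 0.25·0.2435 + 0.15·0.3576; P(author N) ≈ 0.4106, P(author J) ≈ 0.3133, P(author M) ≈ 0.2761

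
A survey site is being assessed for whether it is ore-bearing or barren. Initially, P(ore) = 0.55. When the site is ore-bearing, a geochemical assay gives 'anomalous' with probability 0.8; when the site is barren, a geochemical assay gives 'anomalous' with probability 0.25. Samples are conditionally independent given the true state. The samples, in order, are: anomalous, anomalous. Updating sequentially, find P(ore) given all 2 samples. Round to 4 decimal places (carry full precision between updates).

0.9260

Apply Bayes' rule sequentially, carrying P(ore) forward.
After 'anomalous': P(ore) = 0.8·0.5500 / (0.8·0.5500 + 0.25·0.4500) ≈ 0.7964
After 'anomalous': P(ore) = 0.8·0.7964 / (0.8·0.7964 + 0.25·0.2036) ≈ 0.9260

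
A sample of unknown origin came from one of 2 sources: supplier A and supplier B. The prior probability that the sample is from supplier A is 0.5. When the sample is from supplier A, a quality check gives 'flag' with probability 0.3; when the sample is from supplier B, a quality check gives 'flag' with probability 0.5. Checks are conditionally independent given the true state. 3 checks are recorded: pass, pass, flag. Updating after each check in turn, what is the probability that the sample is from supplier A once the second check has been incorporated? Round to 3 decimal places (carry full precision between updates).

0.662

After 'pass': P(supplier A) = 0.7·0.5000 / (0.7·0.5000 + 0.5·0.5000) ≈ 0.5833
After 'pass': P(supplier A) = 0.7·0.5833 / (0.7·0.5833 + 0.5·0.4167) ≈ 0.6622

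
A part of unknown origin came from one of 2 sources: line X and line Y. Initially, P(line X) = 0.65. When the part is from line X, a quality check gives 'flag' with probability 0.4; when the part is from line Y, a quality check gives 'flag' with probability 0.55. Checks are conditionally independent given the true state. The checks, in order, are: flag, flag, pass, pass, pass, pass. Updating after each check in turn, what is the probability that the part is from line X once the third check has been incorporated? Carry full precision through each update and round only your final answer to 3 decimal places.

0.567

Each posterior becomes the prior for the next update.
After 'flag': P(line X) = 0.4·0.6500 / (0.4·0.6500 + 0.55·0.3500) ≈ 0.5746
After 'flag': P(line X) = 0.4·0.5746 / (0.4·0.5746 + 0.55·0.4254) ≈ 0.4955
After 'pass': P(line X) = 0.6·0.4955 / (0.6·0.4955 + 0.45·0.5045) ≈ 0.5670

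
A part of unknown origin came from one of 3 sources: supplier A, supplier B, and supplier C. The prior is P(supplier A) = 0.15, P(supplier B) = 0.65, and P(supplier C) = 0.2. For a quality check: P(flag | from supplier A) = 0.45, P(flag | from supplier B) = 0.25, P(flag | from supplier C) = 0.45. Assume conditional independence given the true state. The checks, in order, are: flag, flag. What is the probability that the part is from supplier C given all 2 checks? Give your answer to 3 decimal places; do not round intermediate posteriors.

0.363

After 'flag': normaliser = 0.45·0.1500 + 0.25·0.6500 + 0.45·0.2000; P(supplier A) ≈ 0.2109, P(supplier B) ≈ 0.5078, P(supplier C) ≈ 0.2812
After 'flag': normaliser = 0.45·0.2109 + 0.25·0.5078 + 0.45·0.2812; P(supplier A) ≈ 0.2724, P(supplier B) ≈ 0.3643, P(supplier C) ≈ 0.3632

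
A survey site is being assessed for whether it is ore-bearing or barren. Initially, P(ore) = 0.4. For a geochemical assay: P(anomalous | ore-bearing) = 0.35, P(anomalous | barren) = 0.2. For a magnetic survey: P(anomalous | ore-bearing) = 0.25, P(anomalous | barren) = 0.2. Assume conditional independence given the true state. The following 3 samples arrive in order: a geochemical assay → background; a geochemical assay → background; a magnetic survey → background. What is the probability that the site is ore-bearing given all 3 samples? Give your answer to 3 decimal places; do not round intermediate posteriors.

0.292

Each posterior becomes the prior for the next update.
After a geochemical assay='background': P(ore) = 0.65·0.4000 / (0.65·0.4000 + 0.8·0.6000) ≈ 0.3514
After a geochemical assay='background': P(ore) = 0.65·0.3514 / (0.65·0.3514 + 0.8·0.6486) ≈ 0.3056
After a magnetic survey='background': P(ore) = 0.75·0.3056 / (0.75·0.3056 + 0.8·0.6944) ≈ 0.2921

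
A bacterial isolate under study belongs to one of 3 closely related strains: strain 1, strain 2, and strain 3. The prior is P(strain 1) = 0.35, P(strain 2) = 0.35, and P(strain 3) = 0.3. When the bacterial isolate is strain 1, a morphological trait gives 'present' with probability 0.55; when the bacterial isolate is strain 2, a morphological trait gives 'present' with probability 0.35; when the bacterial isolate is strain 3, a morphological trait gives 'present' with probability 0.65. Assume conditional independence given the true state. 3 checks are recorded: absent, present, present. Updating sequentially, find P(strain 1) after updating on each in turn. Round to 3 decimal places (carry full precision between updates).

After 'absent': normaliser = 0.45·0.3500 + 0.65·0.3500 + 0.35·0.3000; P(strain 1) ≈ 0.3214, P(strain 2) ≈ 0.4643, P(strain 3) ≈ 0.2143
After 'present': normaliser = 0.55·0.3214 + 0.35·0.4643 + 0.65·0.2143; P(strain 1) ≈ 0.3694, P(strain 2) ≈ 0.3396, P(strain 3) ≈ 0.2910
After 'present': normaliser = 0.55·0.3694 + 0.35·0.3396 + 0.65·0.2910; P(strain 1) ≈ 0.3974, P(strain 2) ≈ 0.2325, P(strain 3) ≈ 0.3701

0.397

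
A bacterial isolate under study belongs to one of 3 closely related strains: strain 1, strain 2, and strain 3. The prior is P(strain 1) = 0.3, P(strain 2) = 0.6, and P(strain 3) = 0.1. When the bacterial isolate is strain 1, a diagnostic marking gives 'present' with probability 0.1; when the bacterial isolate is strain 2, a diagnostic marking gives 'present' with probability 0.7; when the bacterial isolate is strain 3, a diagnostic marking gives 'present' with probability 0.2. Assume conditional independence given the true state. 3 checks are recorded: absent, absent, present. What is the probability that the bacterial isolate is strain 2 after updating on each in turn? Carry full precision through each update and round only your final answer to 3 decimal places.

After 'absent': normaliser = 0.9·0.3000 + 0.3·0.6000 + 0.8·0.1000; P(strain 1) ≈ 0.5094, P(strain 2) ≈ 0.3396, P(strain 3) ≈ 0.1509
After 'absent': normaliser = 0.9·0.5094 + 0.3·0.3396 + 0.8·0.1509; P(strain 1) ≈ 0.6731, P(strain 2) ≈ 0.1496, P(strain 3) ≈ 0.1773
After 'present': normaliser = 0.1·0.6731 + 0.7·0.1496 + 0.2·0.1773; P(strain 1) ≈ 0.3244, P(strain 2) ≈ 0.5047, P(strain 3) ≈ 0.1709

0.505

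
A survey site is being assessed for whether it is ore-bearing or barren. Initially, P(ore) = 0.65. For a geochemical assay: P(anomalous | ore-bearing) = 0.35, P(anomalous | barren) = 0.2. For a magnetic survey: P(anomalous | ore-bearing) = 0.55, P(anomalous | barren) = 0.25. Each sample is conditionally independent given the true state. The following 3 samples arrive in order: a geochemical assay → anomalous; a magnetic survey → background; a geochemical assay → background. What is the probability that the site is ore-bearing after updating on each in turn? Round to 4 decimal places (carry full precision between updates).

After a geochemical assay='anomalous': P(ore) = 0.35·0.6500 / (0.35·0.6500 + 0.2·0.3500) ≈ 0.7647
After a magnetic survey='background': P(ore) = 0.45·0.7647 / (0.45·0.7647 + 0.75·0.2353) ≈ 0.6610
After a geochemical assay='background': P(ore) = 0.65·0.6610 / (0.65·0.6610 + 0.8·0.3390) ≈ 0.6131

0.6131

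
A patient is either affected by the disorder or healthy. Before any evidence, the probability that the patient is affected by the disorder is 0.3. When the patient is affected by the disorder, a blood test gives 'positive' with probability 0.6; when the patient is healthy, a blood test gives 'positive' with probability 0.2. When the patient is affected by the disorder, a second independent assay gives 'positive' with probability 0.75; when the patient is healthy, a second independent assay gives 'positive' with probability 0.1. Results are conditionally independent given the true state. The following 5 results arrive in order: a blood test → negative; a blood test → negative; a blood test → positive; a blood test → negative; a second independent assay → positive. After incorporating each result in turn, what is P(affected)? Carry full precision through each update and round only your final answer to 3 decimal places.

After a blood test='negative': P(affected) = 0.4·0.3000 / (0.4·0.3000 + 0.8·0.7000) ≈ 0.1765
After a blood test='negative': P(affected) = 0.4·0.1765 / (0.4·0.1765 + 0.8·0.8235) ≈ 0.0968
After a blood test='positive': P(affected) = 0.6·0.0968 / (0.6·0.0968 + 0.2·0.9032) ≈ 0.2432
After a blood test='negative': P(affected) = 0.4·0.2432 / (0.4·0.2432 + 0.8·0.7568) ≈ 0.1385
After a second independent assay='positive': P(affected) = 0.75·0.1385 / (0.75·0.1385 + 0.1·0.8615) ≈ 0.5466

0.547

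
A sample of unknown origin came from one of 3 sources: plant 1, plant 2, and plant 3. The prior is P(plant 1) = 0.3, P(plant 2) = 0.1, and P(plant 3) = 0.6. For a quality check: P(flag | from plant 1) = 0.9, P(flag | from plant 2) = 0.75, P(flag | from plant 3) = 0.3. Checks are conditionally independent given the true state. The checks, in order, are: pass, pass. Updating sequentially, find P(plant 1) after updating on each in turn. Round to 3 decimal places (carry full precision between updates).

Each posterior becomes the prior for the next update.
After 'pass': normaliser = 0.1·0.3000 + 0.25·0.1000 + 0.7·0.6000; P(plant 1) ≈ 0.0632, P(plant 2) ≈ 0.0526, P(plant 3) ≈ 0.8842
After 'pass': normaliser = 0.1·0.0632 + 0.25·0.0526 + 0.7·0.8842; P(plant 1) ≈ 0.0099, P(plant 2) ≈ 0.0206, P(plant 3) ≈ 0.9695

0.010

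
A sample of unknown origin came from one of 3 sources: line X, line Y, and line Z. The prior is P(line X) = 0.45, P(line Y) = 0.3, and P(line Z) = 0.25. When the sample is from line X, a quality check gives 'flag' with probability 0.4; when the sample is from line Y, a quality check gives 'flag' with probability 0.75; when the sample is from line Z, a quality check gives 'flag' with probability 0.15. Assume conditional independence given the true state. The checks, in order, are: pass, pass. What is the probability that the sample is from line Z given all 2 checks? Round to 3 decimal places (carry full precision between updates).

After 'pass': normaliser = 0.6·0.4500 + 0.25·0.3000 + 0.85·0.2500; P(line X) ≈ 0.4843, P(line Y) ≈ 0.1345, P(line Z) ≈ 0.3812
After 'pass': normaliser = 0.6·0.4843 + 0.25·0.1345 + 0.85·0.3812; P(line X) ≈ 0.4483, P(line Y) ≈ 0.0519, P(line Z) ≈ 0.4998

0.500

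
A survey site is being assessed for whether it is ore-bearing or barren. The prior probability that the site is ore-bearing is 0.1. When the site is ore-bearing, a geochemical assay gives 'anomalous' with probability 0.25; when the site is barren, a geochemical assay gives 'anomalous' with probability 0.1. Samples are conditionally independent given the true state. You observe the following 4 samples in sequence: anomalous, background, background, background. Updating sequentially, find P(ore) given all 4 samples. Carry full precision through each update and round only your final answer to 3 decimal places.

After 'anomalous': P(ore) = 0.25·0.1000 / (0.25·0.1000 + 0.1·0.9000) ≈ 0.2174
After 'background': P(ore) = 0.75·0.2174 / (0.75·0.2174 + 0.9·0.7826) ≈ 0.1880
After 'background': P(ore) = 0.75·0.1880 / (0.75·0.1880 + 0.9·0.8120) ≈ 0.1617
After 'background': P(ore) = 0.75·0.1617 / (0.75·0.1617 + 0.9·0.8383) ≈ 0.1385

0.138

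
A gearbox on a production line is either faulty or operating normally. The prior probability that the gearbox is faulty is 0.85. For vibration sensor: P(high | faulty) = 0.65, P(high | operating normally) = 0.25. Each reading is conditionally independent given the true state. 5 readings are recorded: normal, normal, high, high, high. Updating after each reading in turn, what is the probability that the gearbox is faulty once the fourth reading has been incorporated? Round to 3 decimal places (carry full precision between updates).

After 'normal': P(faulty) = 0.35·0.8500 / (0.35·0.8500 + 0.75·0.1500) ≈ 0.7256
After 'normal': P(faulty) = 0.35·0.7256 / (0.35·0.7256 + 0.75·0.2744) ≈ 0.5524
After 'high': P(faulty) = 0.65·0.5524 / (0.65·0.5524 + 0.25·0.4476) ≈ 0.7624
After 'high': P(faulty) = 0.65·0.7624 / (0.65·0.7624 + 0.25·0.2376) ≈ 0.8930

0.893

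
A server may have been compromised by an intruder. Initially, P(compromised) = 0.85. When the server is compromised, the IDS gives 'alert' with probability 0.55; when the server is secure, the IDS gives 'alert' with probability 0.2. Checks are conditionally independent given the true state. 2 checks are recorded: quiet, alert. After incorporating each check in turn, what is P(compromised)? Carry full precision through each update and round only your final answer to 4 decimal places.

0.8976

Apply Bayes' rule sequentially, carrying P(compromised) forward.
After 'quiet': P(compromised) = 0.45·0.8500 / (0.45·0.8500 + 0.8·0.1500) ≈ 0.7612
After 'alert': P(compromised) = 0.55·0.7612 / (0.55·0.7612 + 0.2·0.2388) ≈ 0.8976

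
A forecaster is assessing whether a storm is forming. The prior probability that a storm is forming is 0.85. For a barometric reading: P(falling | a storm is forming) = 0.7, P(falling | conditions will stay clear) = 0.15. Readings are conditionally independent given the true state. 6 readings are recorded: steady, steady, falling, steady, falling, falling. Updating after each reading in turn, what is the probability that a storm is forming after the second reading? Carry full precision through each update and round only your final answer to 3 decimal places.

After 'steady': P(storm) = 0.3·0.8500 / (0.3·0.8500 + 0.85·0.1500) ≈ 0.6667
After 'steady': P(storm) = 0.3·0.6667 / (0.3·0.6667 + 0.85·0.3333) ≈ 0.4138

0.414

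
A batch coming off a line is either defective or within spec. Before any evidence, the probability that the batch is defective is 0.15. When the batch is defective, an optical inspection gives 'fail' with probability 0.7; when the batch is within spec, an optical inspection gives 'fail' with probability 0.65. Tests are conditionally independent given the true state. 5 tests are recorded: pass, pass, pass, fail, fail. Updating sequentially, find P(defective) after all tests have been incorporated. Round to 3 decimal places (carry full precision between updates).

After 'pass': P(defective) = 0.3·0.1500 / (0.3·0.1500 + 0.35·0.8500) ≈ 0.1314
After 'pass': P(defective) = 0.3·0.1314 / (0.3·0.1314 + 0.35·0.8686) ≈ 0.1148
After 'pass': P(defective) = 0.3·0.1148 / (0.3·0.1148 + 0.35·0.8852) ≈ 0.1000
After 'fail': P(defective) = 0.7·0.1000 / (0.7·0.1000 + 0.65·0.9000) ≈ 0.1069
After 'fail': P(defective) = 0.7·0.1069 / (0.7·0.1069 + 0.65·0.8931) ≈ 0.1142

0.114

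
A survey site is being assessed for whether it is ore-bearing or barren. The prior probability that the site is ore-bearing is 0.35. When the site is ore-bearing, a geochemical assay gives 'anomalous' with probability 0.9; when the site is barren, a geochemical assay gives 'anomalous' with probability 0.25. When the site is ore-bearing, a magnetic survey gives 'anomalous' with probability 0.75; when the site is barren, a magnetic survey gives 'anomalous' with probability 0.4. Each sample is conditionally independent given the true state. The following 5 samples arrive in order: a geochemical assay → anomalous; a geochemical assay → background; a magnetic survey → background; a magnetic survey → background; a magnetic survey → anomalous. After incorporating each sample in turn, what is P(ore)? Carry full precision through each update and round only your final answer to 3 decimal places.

After a geochemical assay='anomalous': P(ore) = 0.9·0.3500 / (0.9·0.3500 + 0.25·0.6500) ≈ 0.6597
After a geochemical assay='background': P(ore) = 0.1·0.6597 / (0.1·0.6597 + 0.75·0.3403) ≈ 0.2054
After a magnetic survey='background': P(ore) = 0.25·0.2054 / (0.25·0.2054 + 0.6·0.7946) ≈ 0.0972
After a magnetic survey='background': P(ore) = 0.25·0.0972 / (0.25·0.0972 + 0.6·0.9028) ≈ 0.0429
After a magnetic survey='anomalous': P(ore) = 0.75·0.0429 / (0.75·0.0429 + 0.4·0.9571) ≈ 0.0776

0.078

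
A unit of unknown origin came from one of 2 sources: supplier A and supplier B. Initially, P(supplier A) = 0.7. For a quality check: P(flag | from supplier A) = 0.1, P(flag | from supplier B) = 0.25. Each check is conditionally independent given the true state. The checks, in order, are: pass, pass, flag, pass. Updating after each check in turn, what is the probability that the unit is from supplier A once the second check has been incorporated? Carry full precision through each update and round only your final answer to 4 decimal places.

Apply Bayes' rule sequentially, carrying P(supplier A) forward.
After 'pass': P(supplier A) = 0.9·0.7000 / (0.9·0.7000 + 0.75·0.3000) ≈ 0.7368
After 'pass': P(supplier A) = 0.9·0.7368 / (0.9·0.7368 + 0.75·0.2632) ≈ 0.7706

0.7706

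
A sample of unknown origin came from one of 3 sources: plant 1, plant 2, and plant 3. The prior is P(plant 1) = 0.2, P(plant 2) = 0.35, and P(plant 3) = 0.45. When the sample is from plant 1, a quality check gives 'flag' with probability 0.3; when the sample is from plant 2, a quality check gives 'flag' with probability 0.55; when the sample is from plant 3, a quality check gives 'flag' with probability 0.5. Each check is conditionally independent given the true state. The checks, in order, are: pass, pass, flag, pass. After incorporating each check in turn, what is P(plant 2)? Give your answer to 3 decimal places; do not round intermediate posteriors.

0.265

Apply Bayes' rule sequentially, carrying P(plant 2) forward.
After 'pass': normaliser = 0.7·0.2000 + 0.45·0.3500 + 0.5·0.4500; P(plant 1) ≈ 0.2679, P(plant 2) ≈ 0.3014, P(plant 3) ≈ 0.4306
After 'pass': normaliser = 0.7·0.2679 + 0.45·0.3014 + 0.5·0.4306; P(plant 1) ≈ 0.3483, P(plant 2) ≈ 0.2519, P(plant 3) ≈ 0.3998
After 'flag': normaliser = 0.3·0.3483 + 0.55·0.2519 + 0.5·0.3998; P(plant 1) ≈ 0.2359, P(plant 2) ≈ 0.3128, P(plant 3) ≈ 0.4513
After 'pass': normaliser = 0.7·0.2359 + 0.45·0.3128 + 0.5·0.4513; P(plant 1) ≈ 0.3107, P(plant 2) ≈ 0.2648, P(plant 3) ≈ 0.4246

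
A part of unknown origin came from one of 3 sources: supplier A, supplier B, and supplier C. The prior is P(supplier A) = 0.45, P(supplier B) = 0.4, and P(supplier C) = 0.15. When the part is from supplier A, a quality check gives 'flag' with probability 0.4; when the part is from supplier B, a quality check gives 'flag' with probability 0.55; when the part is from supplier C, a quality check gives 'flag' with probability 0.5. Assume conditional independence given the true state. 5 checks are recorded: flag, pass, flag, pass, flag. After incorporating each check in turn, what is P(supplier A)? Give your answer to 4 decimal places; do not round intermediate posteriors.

0.3634

After 'flag': normaliser = 0.4·0.4500 + 0.55·0.4000 + 0.5·0.1500; P(supplier A) ≈ 0.3789, P(supplier B) ≈ 0.4632, P(supplier C) ≈ 0.1579
After 'pass': normaliser = 0.6·0.3789 + 0.45·0.4632 + 0.5·0.1579; P(supplier A) ≈ 0.4417, P(supplier B) ≈ 0.4049, P(supplier C) ≈ 0.1534
After 'flag': normaliser = 0.4·0.4417 + 0.55·0.4049 + 0.5·0.1534; P(supplier A) ≈ 0.3711, P(supplier B) ≈ 0.4678, P(supplier C) ≈ 0.1611
After 'pass': normaliser = 0.6·0.3711 + 0.45·0.4678 + 0.5·0.1611; P(supplier A) ≈ 0.4335, P(supplier B) ≈ 0.4098, P(supplier C) ≈ 0.1568
After 'flag': normaliser = 0.4·0.4335 + 0.55·0.4098 + 0.5·0.1568; P(supplier A) ≈ 0.3634, P(supplier B) ≈ 0.4723, P(supplier C) ≈ 0.1643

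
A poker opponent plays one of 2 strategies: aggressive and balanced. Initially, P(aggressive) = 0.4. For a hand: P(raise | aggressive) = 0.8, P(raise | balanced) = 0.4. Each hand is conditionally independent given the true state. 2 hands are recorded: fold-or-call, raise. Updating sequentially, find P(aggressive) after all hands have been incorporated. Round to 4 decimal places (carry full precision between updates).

Each posterior becomes the prior for the next update.
After 'fold-or-call': P(aggressive) = 0.2·0.4000 / (0.2·0.4000 + 0.6·0.6000) ≈ 0.1818
After 'raise': P(aggressive) = 0.8·0.1818 / (0.8·0.1818 + 0.4·0.8182) ≈ 0.3077

0.3077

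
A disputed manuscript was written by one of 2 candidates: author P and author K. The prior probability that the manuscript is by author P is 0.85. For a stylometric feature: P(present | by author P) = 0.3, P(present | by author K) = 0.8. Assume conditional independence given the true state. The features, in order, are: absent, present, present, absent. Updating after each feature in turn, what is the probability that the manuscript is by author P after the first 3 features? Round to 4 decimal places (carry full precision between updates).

0.7361

After 'absent': P(author P) = 0.7·0.8500 / (0.7·0.8500 + 0.2·0.1500) ≈ 0.9520
After 'present': P(author P) = 0.3·0.9520 / (0.3·0.9520 + 0.8·0.0480) ≈ 0.8815
After 'present': P(author P) = 0.3·0.8815 / (0.3·0.8815 + 0.8·0.1185) ≈ 0.7361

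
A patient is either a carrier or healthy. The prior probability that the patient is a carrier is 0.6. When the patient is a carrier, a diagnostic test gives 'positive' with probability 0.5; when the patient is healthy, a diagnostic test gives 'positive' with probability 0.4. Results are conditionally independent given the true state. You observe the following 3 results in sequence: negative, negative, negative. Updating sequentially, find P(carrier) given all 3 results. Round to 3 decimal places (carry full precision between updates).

0.465

After 'negative': P(carrier) = 0.5·0.6000 / (0.5·0.6000 + 0.6·0.4000) ≈ 0.5556
After 'negative': P(carrier) = 0.5·0.5556 / (0.5·0.5556 + 0.6·0.4444) ≈ 0.5102
After 'negative': P(carrier) = 0.5·0.5102 / (0.5·0.5102 + 0.6·0.4898) ≈ 0.4647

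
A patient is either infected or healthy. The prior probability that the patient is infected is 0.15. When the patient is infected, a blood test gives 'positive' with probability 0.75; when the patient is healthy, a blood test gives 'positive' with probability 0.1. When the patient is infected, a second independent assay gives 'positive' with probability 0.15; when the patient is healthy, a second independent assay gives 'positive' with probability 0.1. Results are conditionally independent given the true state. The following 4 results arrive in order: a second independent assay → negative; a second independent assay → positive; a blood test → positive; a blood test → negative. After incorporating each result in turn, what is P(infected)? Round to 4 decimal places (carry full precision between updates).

0.3425

After a second independent assay='negative': P(infected) = 0.85·0.1500 / (0.85·0.1500 + 0.9·0.8500) ≈ 0.1429
After a second independent assay='positive': P(infected) = 0.15·0.1429 / (0.15·0.1429 + 0.1·0.8571) ≈ 0.2000
After a blood test='positive': P(infected) = 0.75·0.2000 / (0.75·0.2000 + 0.1·0.8000) ≈ 0.6522
After a blood test='negative': P(infected) = 0.25·0.6522 / (0.25·0.6522 + 0.9·0.3478) ≈ 0.3425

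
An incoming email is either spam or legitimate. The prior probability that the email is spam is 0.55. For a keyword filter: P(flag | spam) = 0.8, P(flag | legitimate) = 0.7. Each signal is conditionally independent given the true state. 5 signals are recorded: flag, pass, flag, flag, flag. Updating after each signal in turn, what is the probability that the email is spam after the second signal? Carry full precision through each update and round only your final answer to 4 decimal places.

0.4822

Apply Bayes' rule sequentially, carrying P(spam) forward.
After 'flag': P(spam) = 0.8·0.5500 / (0.8·0.5500 + 0.7·0.4500) ≈ 0.5828
After 'pass': P(spam) = 0.2·0.5828 / (0.2·0.5828 + 0.3·0.4172) ≈ 0.4822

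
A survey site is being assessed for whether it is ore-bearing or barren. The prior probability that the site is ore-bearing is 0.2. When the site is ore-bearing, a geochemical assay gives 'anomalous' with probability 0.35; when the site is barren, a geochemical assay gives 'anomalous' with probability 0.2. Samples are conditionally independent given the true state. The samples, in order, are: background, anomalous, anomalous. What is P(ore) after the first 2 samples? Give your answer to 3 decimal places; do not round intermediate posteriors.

After 'background': P(ore) = 0.65·0.2000 / (0.65·0.2000 + 0.8·0.8000) ≈ 0.1688
After 'anomalous': P(ore) = 0.35·0.1688 / (0.35·0.1688 + 0.2·0.8312) ≈ 0.2622

0.262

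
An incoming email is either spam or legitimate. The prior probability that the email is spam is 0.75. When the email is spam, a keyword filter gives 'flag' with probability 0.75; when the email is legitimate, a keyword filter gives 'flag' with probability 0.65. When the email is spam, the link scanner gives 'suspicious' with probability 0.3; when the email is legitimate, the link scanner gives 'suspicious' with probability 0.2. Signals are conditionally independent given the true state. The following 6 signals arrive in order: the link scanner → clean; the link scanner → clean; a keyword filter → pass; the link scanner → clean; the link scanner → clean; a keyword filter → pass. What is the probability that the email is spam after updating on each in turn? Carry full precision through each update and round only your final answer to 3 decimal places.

0.473

After the link scanner='clean': P(spam) = 0.7·0.7500 / (0.7·0.7500 + 0.8·0.2500) ≈ 0.7241
After the link scanner='clean': P(spam) = 0.7·0.7241 / (0.7·0.7241 + 0.8·0.2759) ≈ 0.6967
After a keyword filter='pass': P(spam) = 0.25·0.6967 / (0.25·0.6967 + 0.35·0.3033) ≈ 0.6213
After the link scanner='clean': P(spam) = 0.7·0.6213 / (0.7·0.6213 + 0.8·0.3787) ≈ 0.5894
After the link scanner='clean': P(spam) = 0.7·0.5894 / (0.7·0.5894 + 0.8·0.4106) ≈ 0.5568
After a keyword filter='pass': P(spam) = 0.25·0.5568 / (0.25·0.5568 + 0.35·0.4432) ≈ 0.4729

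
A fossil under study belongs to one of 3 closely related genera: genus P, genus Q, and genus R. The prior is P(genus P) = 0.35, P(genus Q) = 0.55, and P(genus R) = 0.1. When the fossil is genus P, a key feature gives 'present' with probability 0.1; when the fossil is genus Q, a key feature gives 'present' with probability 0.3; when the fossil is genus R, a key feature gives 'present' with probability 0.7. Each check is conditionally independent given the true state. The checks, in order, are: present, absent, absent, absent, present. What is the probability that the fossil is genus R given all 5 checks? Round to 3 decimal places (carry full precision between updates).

0.063

After 'present': normaliser = 0.1·0.3500 + 0.3·0.5500 + 0.7·0.1000; P(genus P) ≈ 0.1296, P(genus Q) ≈ 0.6111, P(genus R) ≈ 0.2593
After 'absent': normaliser = 0.9·0.1296 + 0.7·0.6111 + 0.3·0.2593; P(genus P) ≈ 0.1875, P(genus Q) ≈ 0.6875, P(genus R) ≈ 0.1250
After 'absent': normaliser = 0.9·0.1875 + 0.7·0.6875 + 0.3·0.1250; P(genus P) ≈ 0.2455, P(genus Q) ≈ 0.7000, P(genus R) ≈ 0.0545
After 'absent': normaliser = 0.9·0.2455 + 0.7·0.7000 + 0.3·0.0545; P(genus P) ≈ 0.3038, P(genus Q) ≈ 0.6737, P(genus R) ≈ 0.0225
After 'present': normaliser = 0.1·0.3038 + 0.3·0.6737 + 0.7·0.0225; P(genus P) ≈ 0.1224, P(genus Q) ≈ 0.8142, P(genus R) ≈ 0.0634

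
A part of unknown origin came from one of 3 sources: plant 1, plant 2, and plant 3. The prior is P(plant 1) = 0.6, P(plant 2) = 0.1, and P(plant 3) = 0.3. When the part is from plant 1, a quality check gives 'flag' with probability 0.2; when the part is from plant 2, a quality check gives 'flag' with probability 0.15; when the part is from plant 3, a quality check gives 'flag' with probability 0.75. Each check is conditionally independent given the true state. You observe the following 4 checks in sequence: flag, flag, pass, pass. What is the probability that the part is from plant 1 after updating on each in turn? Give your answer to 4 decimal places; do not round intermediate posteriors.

After 'flag': normaliser = 0.2·0.6000 + 0.15·0.1000 + 0.75·0.3000; P(plant 1) ≈ 0.3333, P(plant 2) ≈ 0.0417, P(plant 3) ≈ 0.6250
After 'flag': normaliser = 0.2·0.3333 + 0.15·0.0417 + 0.75·0.6250; P(plant 1) ≈ 0.1231, P(plant 2) ≈ 0.0115, P(plant 3) ≈ 0.8654
After 'pass': normaliser = 0.8·0.1231 + 0.85·0.0115 + 0.25·0.8654; P(plant 1) ≈ 0.3033, P(plant 2) ≈ 0.0302, P(plant 3) ≈ 0.6665
After 'pass': normaliser = 0.8·0.3033 + 0.85·0.0302 + 0.25·0.6665; P(plant 1) ≈ 0.5579, P(plant 2) ≈ 0.0590, P(plant 3) ≈ 0.3831

0.5579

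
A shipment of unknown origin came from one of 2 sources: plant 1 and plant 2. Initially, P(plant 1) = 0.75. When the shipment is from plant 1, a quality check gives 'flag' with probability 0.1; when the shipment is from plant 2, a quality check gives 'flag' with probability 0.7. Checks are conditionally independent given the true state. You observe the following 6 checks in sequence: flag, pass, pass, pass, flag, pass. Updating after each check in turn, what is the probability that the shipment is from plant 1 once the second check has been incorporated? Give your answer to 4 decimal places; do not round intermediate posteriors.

After 'flag': P(plant 1) = 0.1·0.7500 / (0.1·0.7500 + 0.7·0.2500) ≈ 0.3000
After 'pass': P(plant 1) = 0.9·0.3000 / (0.9·0.3000 + 0.3·0.7000) ≈ 0.5625

0.5625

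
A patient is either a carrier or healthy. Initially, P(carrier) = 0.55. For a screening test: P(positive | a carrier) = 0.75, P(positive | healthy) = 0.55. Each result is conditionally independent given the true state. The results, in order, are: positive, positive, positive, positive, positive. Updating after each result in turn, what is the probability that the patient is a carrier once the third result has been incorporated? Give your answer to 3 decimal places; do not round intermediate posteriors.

0.756

After 'positive': P(carrier) = 0.75·0.5500 / (0.75·0.5500 + 0.55·0.4500) ≈ 0.6250
After 'positive': P(carrier) = 0.75·0.6250 / (0.75·0.6250 + 0.55·0.3750) ≈ 0.6944
After 'positive': P(carrier) = 0.75·0.6944 / (0.75·0.6944 + 0.55·0.3056) ≈ 0.7560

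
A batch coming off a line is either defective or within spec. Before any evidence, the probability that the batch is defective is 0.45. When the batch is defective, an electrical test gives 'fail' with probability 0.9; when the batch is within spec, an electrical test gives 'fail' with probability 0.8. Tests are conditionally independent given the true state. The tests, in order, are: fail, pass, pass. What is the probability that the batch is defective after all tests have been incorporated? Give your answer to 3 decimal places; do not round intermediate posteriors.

0.187

After 'fail': P(defective) = 0.9·0.4500 / (0.9·0.4500 + 0.8·0.5500) ≈ 0.4793
After 'pass': P(defective) = 0.1·0.4793 / (0.1·0.4793 + 0.2·0.5207) ≈ 0.3152
After 'pass': P(defective) = 0.1·0.3152 / (0.1·0.3152 + 0.2·0.6848) ≈ 0.1871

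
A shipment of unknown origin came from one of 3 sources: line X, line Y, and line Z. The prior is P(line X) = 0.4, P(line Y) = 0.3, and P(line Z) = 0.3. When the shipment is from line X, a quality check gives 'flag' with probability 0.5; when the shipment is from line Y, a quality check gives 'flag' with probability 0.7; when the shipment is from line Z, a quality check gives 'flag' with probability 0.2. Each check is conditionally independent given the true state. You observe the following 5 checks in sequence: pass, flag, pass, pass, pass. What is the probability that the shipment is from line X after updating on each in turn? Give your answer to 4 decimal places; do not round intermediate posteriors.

After 'pass': normaliser = 0.5·0.4000 + 0.3·0.3000 + 0.8·0.3000; P(line X) ≈ 0.3774, P(line Y) ≈ 0.1698, P(line Z) ≈ 0.4528
After 'flag': normaliser = 0.5·0.3774 + 0.7·0.1698 + 0.2·0.4528; P(line X) ≈ 0.4739, P(line Y) ≈ 0.2986, P(line Z) ≈ 0.2275
After 'pass': normaliser = 0.5·0.4739 + 0.3·0.2986 + 0.8·0.2275; P(line X) ≈ 0.4660, P(line Y) ≈ 0.1761, P(line Z) ≈ 0.3579
After 'pass': normaliser = 0.5·0.4660 + 0.3·0.1761 + 0.8·0.3579; P(line X) ≈ 0.4072, P(line Y) ≈ 0.0924, P(line Z) ≈ 0.5004
After 'pass': normaliser = 0.5·0.4072 + 0.3·0.0924 + 0.8·0.5004; P(line X) ≈ 0.3224, P(line Y) ≈ 0.0439, P(line Z) ≈ 0.6338

0.3224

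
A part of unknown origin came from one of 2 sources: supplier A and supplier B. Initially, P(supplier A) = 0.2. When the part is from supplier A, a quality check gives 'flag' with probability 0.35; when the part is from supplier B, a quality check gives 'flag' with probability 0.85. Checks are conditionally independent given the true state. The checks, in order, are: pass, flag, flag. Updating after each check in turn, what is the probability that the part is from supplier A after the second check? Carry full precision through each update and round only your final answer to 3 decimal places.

After 'pass': P(supplier A) = 0.65·0.2000 / (0.65·0.2000 + 0.15·0.8000) ≈ 0.5200
After 'flag': P(supplier A) = 0.35·0.5200 / (0.35·0.5200 + 0.85·0.4800) ≈ 0.3085

0.308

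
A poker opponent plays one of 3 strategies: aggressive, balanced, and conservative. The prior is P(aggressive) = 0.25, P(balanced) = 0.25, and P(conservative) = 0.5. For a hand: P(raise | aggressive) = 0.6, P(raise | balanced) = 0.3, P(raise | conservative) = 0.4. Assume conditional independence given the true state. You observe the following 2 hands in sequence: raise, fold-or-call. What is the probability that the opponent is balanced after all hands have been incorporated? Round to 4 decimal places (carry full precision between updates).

0.2258

Apply Bayes' rule sequentially, carrying P(balanced) forward.
After 'raise': normaliser = 0.6·0.2500 + 0.3·0.2500 + 0.4·0.5000; P(aggressive) ≈ 0.3529, P(balanced) ≈ 0.1765, P(conservative) ≈ 0.4706
After 'fold-or-call': normaliser = 0.4·0.3529 + 0.7·0.1765 + 0.6·0.4706; P(aggressive) ≈ 0.2581, P(balanced) ≈ 0.2258, P(conservative) ≈ 0.5161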